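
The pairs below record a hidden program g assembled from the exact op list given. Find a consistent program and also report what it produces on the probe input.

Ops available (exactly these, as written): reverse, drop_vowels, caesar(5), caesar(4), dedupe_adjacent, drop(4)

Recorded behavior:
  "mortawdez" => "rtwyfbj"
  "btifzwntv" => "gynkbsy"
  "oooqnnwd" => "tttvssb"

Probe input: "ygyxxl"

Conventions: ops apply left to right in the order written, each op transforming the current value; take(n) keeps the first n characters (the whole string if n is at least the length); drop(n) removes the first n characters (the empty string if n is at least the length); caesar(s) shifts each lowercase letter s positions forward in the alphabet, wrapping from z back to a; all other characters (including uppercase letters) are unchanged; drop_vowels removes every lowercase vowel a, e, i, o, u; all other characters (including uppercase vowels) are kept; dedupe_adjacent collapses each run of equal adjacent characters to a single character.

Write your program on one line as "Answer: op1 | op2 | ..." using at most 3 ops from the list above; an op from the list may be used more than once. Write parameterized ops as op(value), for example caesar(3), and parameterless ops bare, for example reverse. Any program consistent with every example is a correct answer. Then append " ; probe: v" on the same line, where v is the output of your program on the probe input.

caesar(5) | drop_vowels ; probe: "dldccq"

Check, running the answer program on each example:
  "mortawdez" -> "rtwyfbije" -> "rtwyfbj"
  "btifzwntv" -> "gynkebsya" -> "gynkbsy"
  "oooqnnwd" -> "tttvssbi" -> "tttvssb"
  probe: "ygyxxl" -> "dldccq" -> "dldccq"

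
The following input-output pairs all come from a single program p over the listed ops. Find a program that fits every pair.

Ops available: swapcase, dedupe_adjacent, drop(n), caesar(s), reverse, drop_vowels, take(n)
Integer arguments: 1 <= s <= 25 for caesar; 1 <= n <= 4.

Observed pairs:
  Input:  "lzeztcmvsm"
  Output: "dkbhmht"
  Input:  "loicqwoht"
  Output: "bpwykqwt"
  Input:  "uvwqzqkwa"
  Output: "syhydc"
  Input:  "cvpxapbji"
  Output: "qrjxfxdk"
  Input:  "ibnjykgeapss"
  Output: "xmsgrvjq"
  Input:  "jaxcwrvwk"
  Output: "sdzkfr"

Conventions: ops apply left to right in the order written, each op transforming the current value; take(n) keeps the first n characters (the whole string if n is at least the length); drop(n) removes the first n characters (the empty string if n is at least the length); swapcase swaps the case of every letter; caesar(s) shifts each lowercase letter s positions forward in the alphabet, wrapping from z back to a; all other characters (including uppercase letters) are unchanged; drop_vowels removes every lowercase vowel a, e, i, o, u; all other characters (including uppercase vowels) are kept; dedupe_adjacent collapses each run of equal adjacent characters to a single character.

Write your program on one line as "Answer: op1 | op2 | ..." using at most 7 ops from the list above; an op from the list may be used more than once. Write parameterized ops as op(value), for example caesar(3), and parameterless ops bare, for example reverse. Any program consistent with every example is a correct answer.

dedupe_adjacent | caesar(15) | caesar(10) | caesar(9) | reverse | drop_vowels

Check, running the answer program on each example:
  "lzeztcmvsm" -> "lzeztcmvsm" -> "aotoirbkhb" -> "kydysblurl" -> "thmhbkudau" -> "uadukbhmht" -> "dkbhmht"
  "loicqwoht" -> "loicqwoht" -> "adxrfldwi" -> "knhbpvngs" -> "twqkyewpb" -> "bpweykqwt" -> "bpwykqwt"
  "uvwqzqkwa" -> "uvwqzqkwa" -> "jklfofzlp" -> "tuvpypjvz" -> "cdeyhysei" -> "iesyhyedc" -> "syhydc"
  "cvpxapbji" -> "cvpxapbji" -> "rkempeqyx" -> "buowzoaih" -> "kdxfixjrq" -> "qrjxifxdk" -> "qrjxfxdk"
  "ibnjykgeapss" -> "ibnjykgeaps" -> "xqcynzvtpeh" -> "hamixjfdzor" -> "qjvrgsomixa" -> "aximosgrvjq" -> "xmsgrvjq"
  "jaxcwrvwk" -> "jaxcwrvwk" -> "ypmrlgklz" -> "izwbvquvj" -> "rifkezdes" -> "sedzekfir" -> "sdzkfr"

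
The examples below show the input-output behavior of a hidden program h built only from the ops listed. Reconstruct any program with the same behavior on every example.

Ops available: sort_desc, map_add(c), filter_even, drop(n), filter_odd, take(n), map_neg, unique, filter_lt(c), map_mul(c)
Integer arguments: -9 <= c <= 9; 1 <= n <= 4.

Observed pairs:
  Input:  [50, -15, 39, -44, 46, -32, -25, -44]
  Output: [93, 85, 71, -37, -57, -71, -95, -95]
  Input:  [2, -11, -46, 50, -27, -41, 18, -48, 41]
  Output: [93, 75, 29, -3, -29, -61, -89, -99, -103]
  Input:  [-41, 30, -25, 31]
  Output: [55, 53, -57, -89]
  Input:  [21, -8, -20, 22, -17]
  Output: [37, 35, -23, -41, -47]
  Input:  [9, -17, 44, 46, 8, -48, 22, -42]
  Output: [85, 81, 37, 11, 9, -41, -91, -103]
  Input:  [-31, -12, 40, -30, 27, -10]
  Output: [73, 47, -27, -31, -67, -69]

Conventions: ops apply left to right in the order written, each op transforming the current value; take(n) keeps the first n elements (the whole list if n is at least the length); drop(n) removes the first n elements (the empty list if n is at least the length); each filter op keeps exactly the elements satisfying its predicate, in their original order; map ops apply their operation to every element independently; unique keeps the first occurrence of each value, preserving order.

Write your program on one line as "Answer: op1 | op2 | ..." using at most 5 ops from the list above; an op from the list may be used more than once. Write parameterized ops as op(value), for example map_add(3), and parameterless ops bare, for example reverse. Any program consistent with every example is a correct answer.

map_mul(2) | map_add(-6) | sort_desc | map_add(-1)

Check, running the answer program on each example:
  [50, -15, 39, -44, 46, -32, -25, -44] -> [100, -30, 78, -88, 92, -64, -50, -88] -> [94, -36, 72, -94, 86, -70, -56, -94] -> [94, 86, 72, -36, -56, -70, -94, -94] -> [93, 85, 71, -37, -57, -71, -95, -95]
  [2, -11, -46, 50, -27, -41, 18, -48, 41] -> [4, -22, -92, 100, -54, -82, 36, -96, 82] -> [-2, -28, -98, 94, -60, -88, 30, -102, 76] -> [94, 76, 30, -2, -28, -60, -88, -98, -102] -> [93, 75, 29, -3, -29, -61, -89, -99, -103]
  [-41, 30, -25, 31] -> [-82, 60, -50, 62] -> [-88, 54, -56, 56] -> [56, 54, -56, -88] -> [55, 53, -57, -89]
  [21, -8, -20, 22, -17] -> [42, -16, -40, 44, -34] -> [36, -22, -46, 38, -40] -> [38, 36, -22, -40, -46] -> [37, 35, -23, -41, -47]
  [9, -17, 44, 46, 8, -48, 22, -42] -> [18, -34, 88, 92, 16, -96, 44, -84] -> [12, -40, 82, 86, 10, -102, 38, -90] -> [86, 82, 38, 12, 10, -40, -90, -102] -> [85, 81, 37, 11, 9, -41, -91, -103]
  [-31, -12, 40, -30, 27, -10] -> [-62, -24, 80, -60, 54, -20] -> [-68, -30, 74, -66, 48, -26] -> [74, 48, -26, -30, -66, -68] -> [73, 47, -27, -31, -67, -69]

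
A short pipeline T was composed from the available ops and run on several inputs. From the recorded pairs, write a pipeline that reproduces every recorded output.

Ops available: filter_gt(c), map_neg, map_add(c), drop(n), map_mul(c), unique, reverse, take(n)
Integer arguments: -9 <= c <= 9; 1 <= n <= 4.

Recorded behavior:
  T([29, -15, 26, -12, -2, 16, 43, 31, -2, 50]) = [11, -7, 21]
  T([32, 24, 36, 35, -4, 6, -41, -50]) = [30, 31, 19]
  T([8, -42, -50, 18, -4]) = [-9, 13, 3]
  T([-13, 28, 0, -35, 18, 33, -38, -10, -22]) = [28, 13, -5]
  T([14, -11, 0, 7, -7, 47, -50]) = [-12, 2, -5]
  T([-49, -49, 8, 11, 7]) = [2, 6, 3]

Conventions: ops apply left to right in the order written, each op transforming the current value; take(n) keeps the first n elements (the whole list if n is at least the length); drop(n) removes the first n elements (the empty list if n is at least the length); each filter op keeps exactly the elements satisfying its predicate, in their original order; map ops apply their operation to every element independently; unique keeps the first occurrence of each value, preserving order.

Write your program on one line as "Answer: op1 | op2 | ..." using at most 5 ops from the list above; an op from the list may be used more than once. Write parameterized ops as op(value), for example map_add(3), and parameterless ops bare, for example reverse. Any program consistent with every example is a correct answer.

filter_gt(-9) | take(4) | map_add(-5) | reverse | take(3)

Check, running the answer program on each example:
  [29, -15, 26, -12, -2, 16, 43, 31, -2, 50] -> [29, 26, -2, 16, 43, 31, -2, 50] -> [29, 26, -2, 16] -> [24, 21, -7, 11] -> [11, -7, 21, 24] -> [11, -7, 21]
  [32, 24, 36, 35, -4, 6, -41, -50] -> [32, 24, 36, 35, -4, 6] -> [32, 24, 36, 35] -> [27, 19, 31, 30] -> [30, 31, 19, 27] -> [30, 31, 19]
  [8, -42, -50, 18, -4] -> [8, 18, -4] -> [8, 18, -4] -> [3, 13, -9] -> [-9, 13, 3] -> [-9, 13, 3]
  [-13, 28, 0, -35, 18, 33, -38, -10, -22] -> [28, 0, 18, 33] -> [28, 0, 18, 33] -> [23, -5, 13, 28] -> [28, 13, -5, 23] -> [28, 13, -5]
  [14, -11, 0, 7, -7, 47, -50] -> [14, 0, 7, -7, 47] -> [14, 0, 7, -7] -> [9, -5, 2, -12] -> [-12, 2, -5, 9] -> [-12, 2, -5]
  [-49, -49, 8, 11, 7] -> [8, 11, 7] -> [8, 11, 7] -> [3, 6, 2] -> [2, 6, 3] -> [2, 6, 3]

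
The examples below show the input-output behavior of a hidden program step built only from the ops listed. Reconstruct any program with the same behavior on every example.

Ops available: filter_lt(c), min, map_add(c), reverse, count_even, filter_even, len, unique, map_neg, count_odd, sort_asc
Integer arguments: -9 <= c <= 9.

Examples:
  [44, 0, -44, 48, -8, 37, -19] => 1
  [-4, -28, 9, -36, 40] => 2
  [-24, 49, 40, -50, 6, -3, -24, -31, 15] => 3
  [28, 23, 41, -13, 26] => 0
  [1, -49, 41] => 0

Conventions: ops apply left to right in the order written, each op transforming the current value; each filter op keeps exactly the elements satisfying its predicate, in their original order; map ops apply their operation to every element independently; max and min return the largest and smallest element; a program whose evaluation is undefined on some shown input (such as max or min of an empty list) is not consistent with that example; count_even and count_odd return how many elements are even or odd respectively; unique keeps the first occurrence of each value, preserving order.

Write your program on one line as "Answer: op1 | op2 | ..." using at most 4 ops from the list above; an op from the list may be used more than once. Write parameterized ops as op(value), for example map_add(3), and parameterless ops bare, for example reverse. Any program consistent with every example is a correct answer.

filter_even | filter_lt(2) | filter_lt(-9) | count_even

Check, running the answer program on each example:
  [44, 0, -44, 48, -8, 37, -19] -> [44, 0, -44, 48, -8] -> [0, -44, -8] -> [-44] -> 1
  [-4, -28, 9, -36, 40] -> [-4, -28, -36, 40] -> [-4, -28, -36] -> [-28, -36] -> 2
  [-24, 49, 40, -50, 6, -3, -24, -31, 15] -> [-24, 40, -50, 6, -24] -> [-24, -50, -24] -> [-24, -50, -24] -> 3
  [28, 23, 41, -13, 26] -> [28, 26] -> [] -> [] -> 0
  [1, -49, 41] -> [] -> [] -> [] -> 0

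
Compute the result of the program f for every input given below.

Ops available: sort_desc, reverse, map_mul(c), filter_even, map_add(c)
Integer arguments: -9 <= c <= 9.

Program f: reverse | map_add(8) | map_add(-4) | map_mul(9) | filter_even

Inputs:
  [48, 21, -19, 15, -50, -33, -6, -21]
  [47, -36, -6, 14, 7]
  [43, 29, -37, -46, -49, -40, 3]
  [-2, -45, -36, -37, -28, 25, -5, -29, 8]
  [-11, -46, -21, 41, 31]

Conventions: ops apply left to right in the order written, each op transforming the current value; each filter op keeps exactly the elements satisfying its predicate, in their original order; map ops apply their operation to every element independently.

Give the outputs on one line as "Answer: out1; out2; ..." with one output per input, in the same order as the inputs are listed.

Execution, op by op:
  [48, 21, -19, 15, -50, -33, -6, -21] -> [-21, -6, -33, -50, 15, -19, 21, 48] -> [-13, 2, -25, -42, 23, -11, 29, 56] -> [-17, -2, -29, -46, 19, -15, 25, 52] -> [-153, -18, -261, -414, 171, -135, 225, 468] -> [-18, -414, 468]
  [47, -36, -6, 14, 7] -> [7, 14, -6, -36, 47] -> [15, 22, 2, -28, 55] -> [11, 18, -2, -32, 51] -> [99, 162, -18, -288, 459] -> [162, -18, -288]
  [43, 29, -37, -46, -49, -40, 3] -> [3, -40, -49, -46, -37, 29, 43] -> [11, -32, -41, -38, -29, 37, 51] -> [7, -36, -45, -42, -33, 33, 47] -> [63, -324, -405, -378, -297, 297, 423] -> [-324, -378]
  [-2, -45, -36, -37, -28, 25, -5, -29, 8] -> [8, -29, -5, 25, -28, -37, -36, -45, -2] -> [16, -21, 3, 33, -20, -29, -28, -37, 6] -> [12, -25, -1, 29, -24, -33, -32, -41, 2] -> [108, -225, -9, 261, -216, -297, -288, -369, 18] -> [108, -216, -288, 18]
  [-11, -46, -21, 41, 31] -> [31, 41, -21, -46, -11] -> [39, 49, -13, -38, -3] -> [35, 45, -17, -42, -7] -> [315, 405, -153, -378, -63] -> [-378]

[-18, -414, 468]; [162, -18, -288]; [-324, -378]; [108, -216, -288, 18]; [-378]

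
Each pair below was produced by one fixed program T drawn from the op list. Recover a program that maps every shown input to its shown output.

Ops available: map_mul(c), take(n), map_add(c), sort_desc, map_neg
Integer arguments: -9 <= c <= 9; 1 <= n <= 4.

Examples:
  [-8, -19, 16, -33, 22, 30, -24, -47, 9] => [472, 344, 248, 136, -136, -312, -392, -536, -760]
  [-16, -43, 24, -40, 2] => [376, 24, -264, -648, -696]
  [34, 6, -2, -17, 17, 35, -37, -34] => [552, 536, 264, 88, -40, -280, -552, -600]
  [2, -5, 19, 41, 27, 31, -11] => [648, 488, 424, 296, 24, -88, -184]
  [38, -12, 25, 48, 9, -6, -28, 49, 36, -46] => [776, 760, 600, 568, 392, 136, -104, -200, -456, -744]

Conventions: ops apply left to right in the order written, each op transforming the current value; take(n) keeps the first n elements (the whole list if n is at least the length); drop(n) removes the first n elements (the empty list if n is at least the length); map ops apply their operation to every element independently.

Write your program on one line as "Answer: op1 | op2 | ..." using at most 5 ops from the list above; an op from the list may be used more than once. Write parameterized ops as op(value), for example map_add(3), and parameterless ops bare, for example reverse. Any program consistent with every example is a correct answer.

sort_desc | map_mul(-4) | map_add(3) | map_mul(-4) | map_add(4)

Check, running the answer program on each example:
  [-8, -19, 16, -33, 22, 30, -24, -47, 9] -> [30, 22, 16, 9, -8, -19, -24, -33, -47] -> [-120, -88, -64, -36, 32, 76, 96, 132, 188] -> [-117, -85, -61, -33, 35, 79, 99, 135, 191] -> [468, 340, 244, 132, -140, -316, -396, -540, -764] -> [472, 344, 248, 136, -136, -312, -392, -536, -760]
  [-16, -43, 24, -40, 2] -> [24, 2, -16, -40, -43] -> [-96, -8, 64, 160, 172] -> [-93, -5, 67, 163, 175] -> [372, 20, -268, -652, -700] -> [376, 24, -264, -648, -696]
  [34, 6, -2, -17, 17, 35, -37, -34] -> [35, 34, 17, 6, -2, -17, -34, -37] -> [-140, -136, -68, -24, 8, 68, 136, 148] -> [-137, -133, -65, -21, 11, 71, 139, 151] -> [548, 532, 260, 84, -44, -284, -556, -604] -> [552, 536, 264, 88, -40, -280, -552, -600]
  [2, -5, 19, 41, 27, 31, -11] -> [41, 31, 27, 19, 2, -5, -11] -> [-164, -124, -108, -76, -8, 20, 44] -> [-161, -121, -105, -73, -5, 23, 47] -> [644, 484, 420, 292, 20, -92, -188] -> [648, 488, 424, 296, 24, -88, -184]
  [38, -12, 25, 48, 9, -6, -28, 49, 36, -46] -> [49, 48, 38, 36, 25, 9, -6, -12, -28, -46] -> [-196, -192, -152, -144, -100, -36, 24, 48, 112, 184] -> [-193, -189, -149, -141, -97, -33, 27, 51, 115, 187] -> [772, 756, 596, 564, 388, 132, -108, -204, -460, -748] -> [776, 760, 600, 568, 392, 136, -104, -200, -456, -744]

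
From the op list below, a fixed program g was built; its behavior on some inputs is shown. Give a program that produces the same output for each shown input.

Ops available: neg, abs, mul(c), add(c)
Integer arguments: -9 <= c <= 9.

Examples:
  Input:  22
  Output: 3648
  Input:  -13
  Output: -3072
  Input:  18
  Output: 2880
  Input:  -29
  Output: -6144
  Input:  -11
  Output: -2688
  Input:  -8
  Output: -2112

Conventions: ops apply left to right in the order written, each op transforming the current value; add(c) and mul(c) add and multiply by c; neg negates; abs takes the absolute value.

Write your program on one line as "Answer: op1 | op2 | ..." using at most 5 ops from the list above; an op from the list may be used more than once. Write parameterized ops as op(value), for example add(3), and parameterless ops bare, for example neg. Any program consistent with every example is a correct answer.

neg | add(3) | mul(8) | mul(-3) | mul(8)

Check, running the answer program on each example:
  22 -> -22 -> -19 -> -152 -> 456 -> 3648
  -13 -> 13 -> 16 -> 128 -> -384 -> -3072
  18 -> -18 -> -15 -> -120 -> 360 -> 2880
  -29 -> 29 -> 32 -> 256 -> -768 -> -6144
  -11 -> 11 -> 14 -> 112 -> -336 -> -2688
  -8 -> 8 -> 11 -> 88 -> -264 -> -2112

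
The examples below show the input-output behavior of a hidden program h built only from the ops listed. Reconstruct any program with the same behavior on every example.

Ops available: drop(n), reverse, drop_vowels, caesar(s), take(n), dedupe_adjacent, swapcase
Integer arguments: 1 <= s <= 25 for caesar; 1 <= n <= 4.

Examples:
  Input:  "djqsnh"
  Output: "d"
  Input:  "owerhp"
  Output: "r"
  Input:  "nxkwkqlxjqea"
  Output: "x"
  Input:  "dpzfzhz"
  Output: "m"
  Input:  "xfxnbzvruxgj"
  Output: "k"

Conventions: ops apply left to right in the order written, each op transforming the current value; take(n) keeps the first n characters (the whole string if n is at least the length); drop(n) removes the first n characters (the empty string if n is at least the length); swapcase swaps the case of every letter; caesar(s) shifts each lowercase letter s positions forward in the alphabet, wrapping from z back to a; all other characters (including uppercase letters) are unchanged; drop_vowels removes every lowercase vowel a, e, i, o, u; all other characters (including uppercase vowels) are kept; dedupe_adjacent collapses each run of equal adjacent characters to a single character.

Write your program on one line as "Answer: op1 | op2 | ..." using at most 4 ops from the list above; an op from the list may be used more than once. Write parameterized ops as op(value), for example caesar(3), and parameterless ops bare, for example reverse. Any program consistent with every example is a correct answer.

take(3) | drop(2) | caesar(15) | caesar(24)

Check, running the answer program on each example:
  "djqsnh" -> "djq" -> "q" -> "f" -> "d"
  "owerhp" -> "owe" -> "e" -> "t" -> "r"
  "nxkwkqlxjqea" -> "nxk" -> "k" -> "z" -> "x"
  "dpzfzhz" -> "dpz" -> "z" -> "o" -> "m"
  "xfxnbzvruxgj" -> "xfx" -> "x" -> "m" -> "k"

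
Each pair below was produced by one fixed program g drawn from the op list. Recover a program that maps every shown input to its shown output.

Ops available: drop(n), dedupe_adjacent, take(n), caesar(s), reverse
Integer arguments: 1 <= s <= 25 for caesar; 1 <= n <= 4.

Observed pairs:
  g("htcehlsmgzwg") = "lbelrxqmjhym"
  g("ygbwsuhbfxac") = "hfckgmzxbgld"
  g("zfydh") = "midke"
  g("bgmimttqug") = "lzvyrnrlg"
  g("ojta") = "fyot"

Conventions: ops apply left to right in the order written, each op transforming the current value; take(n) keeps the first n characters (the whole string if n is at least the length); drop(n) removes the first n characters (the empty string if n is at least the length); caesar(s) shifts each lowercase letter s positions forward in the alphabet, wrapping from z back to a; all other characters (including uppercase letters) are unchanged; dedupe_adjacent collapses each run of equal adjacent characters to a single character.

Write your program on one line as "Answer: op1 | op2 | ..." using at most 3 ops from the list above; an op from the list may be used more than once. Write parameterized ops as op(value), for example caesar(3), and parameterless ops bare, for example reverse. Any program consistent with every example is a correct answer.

dedupe_adjacent | caesar(5) | reverse

Check, running the answer program on each example:
  "htcehlsmgzwg" -> "htcehlsmgzwg" -> "myhjmqxrlebl" -> "lbelrxqmjhym"
  "ygbwsuhbfxac" -> "ygbwsuhbfxac" -> "dlgbxzmgkcfh" -> "hfckgmzxbgld"
  "zfydh" -> "zfydh" -> "ekdim" -> "midke"
  "bgmimttqug" -> "bgmimtqug" -> "glrnryvzl" -> "lzvyrnrlg"
  "ojta" -> "ojta" -> "toyf" -> "fyot"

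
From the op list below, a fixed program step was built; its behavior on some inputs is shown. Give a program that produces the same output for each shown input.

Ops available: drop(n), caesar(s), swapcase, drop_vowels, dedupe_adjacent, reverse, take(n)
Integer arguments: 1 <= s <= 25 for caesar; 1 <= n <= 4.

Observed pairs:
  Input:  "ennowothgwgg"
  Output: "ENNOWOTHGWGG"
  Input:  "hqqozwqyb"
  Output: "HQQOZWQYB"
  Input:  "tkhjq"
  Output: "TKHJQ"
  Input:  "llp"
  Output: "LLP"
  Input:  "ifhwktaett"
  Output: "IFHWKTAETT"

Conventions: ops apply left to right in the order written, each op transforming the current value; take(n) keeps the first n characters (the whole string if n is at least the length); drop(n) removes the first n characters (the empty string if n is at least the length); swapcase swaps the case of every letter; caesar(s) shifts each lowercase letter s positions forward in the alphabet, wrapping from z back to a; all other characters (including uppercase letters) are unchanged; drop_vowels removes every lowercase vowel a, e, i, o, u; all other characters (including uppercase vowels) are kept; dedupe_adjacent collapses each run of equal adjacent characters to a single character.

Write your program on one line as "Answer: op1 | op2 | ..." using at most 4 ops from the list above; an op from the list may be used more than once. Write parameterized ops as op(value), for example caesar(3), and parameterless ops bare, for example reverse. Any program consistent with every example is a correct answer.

reverse | swapcase | reverse

Check, running the answer program on each example:
  "ennowothgwgg" -> "ggwghtowonne" -> "GGWGHTOWONNE" -> "ENNOWOTHGWGG"
  "hqqozwqyb" -> "byqwzoqqh" -> "BYQWZOQQH" -> "HQQOZWQYB"
  "tkhjq" -> "qjhkt" -> "QJHKT" -> "TKHJQ"
  "llp" -> "pll" -> "PLL" -> "LLP"
  "ifhwktaett" -> "tteatkwhfi" -> "TTEATKWHFI" -> "IFHWKTAETT"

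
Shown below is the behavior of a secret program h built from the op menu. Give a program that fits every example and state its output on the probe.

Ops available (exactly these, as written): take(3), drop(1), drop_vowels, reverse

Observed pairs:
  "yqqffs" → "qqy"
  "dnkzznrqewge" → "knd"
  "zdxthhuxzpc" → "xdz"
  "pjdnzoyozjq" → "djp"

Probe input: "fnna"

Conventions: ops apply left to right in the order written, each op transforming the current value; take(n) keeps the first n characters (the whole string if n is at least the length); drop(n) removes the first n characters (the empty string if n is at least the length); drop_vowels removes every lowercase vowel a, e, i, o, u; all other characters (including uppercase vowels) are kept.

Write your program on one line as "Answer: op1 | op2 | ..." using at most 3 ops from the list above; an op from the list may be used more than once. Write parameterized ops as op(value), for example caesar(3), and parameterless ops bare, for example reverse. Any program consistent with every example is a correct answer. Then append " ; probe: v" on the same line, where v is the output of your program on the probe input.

take(3) | reverse ; probe: "nnf"

Check, running the answer program on each example:
  "yqqffs" -> "yqq" -> "qqy"
  "dnkzznrqewge" -> "dnk" -> "knd"
  "zdxthhuxzpc" -> "zdx" -> "xdz"
  "pjdnzoyozjq" -> "pjd" -> "djp"
  probe: "fnna" -> "fnn" -> "nnf"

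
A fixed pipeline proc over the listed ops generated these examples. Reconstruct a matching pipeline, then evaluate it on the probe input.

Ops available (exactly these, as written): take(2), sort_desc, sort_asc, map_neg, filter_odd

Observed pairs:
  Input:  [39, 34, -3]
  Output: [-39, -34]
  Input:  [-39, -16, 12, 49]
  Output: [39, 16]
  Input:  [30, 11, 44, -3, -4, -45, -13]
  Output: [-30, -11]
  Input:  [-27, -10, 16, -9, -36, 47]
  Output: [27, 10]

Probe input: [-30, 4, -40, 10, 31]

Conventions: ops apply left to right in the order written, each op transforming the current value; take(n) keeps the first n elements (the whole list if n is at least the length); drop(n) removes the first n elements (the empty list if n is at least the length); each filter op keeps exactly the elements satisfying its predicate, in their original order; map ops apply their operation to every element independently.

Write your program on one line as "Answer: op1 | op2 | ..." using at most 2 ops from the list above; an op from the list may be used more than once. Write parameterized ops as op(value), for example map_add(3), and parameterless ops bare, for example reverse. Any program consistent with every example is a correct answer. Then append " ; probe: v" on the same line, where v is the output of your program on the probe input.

map_neg | take(2) ; probe: [30, -4]

Check, running the answer program on each example:
  [39, 34, -3] -> [-39, -34, 3] -> [-39, -34]
  [-39, -16, 12, 49] -> [39, 16, -12, -49] -> [39, 16]
  [30, 11, 44, -3, -4, -45, -13] -> [-30, -11, -44, 3, 4, 45, 13] -> [-30, -11]
  [-27, -10, 16, -9, -36, 47] -> [27, 10, -16, 9, 36, -47] -> [27, 10]
  probe: [-30, 4, -40, 10, 31] -> [30, -4, 40, -10, -31] -> [30, -4]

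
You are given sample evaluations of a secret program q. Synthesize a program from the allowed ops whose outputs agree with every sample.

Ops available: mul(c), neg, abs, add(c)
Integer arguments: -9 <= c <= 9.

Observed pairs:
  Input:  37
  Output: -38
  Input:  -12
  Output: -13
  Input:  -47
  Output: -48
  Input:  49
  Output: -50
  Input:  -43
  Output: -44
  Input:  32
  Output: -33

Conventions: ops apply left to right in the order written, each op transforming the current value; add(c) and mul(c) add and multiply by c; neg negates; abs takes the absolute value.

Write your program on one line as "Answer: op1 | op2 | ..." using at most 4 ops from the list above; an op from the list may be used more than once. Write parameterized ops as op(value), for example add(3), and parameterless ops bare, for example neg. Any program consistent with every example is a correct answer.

abs | add(1) | neg

Check, running the answer program on each example:
  37 -> 37 -> 38 -> -38
  -12 -> 12 -> 13 -> -13
  -47 -> 47 -> 48 -> -48
  49 -> 49 -> 50 -> -50
  -43 -> 43 -> 44 -> -44
  32 -> 32 -> 33 -> -33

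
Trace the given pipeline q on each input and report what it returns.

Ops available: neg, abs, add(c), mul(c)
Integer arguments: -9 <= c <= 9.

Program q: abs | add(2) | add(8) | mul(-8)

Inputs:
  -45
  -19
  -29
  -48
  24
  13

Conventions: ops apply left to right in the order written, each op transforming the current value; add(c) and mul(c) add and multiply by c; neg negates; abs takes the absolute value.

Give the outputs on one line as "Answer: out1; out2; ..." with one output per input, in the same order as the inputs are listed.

Execution, op by op:
  -45 -> 45 -> 47 -> 55 -> -440
  -19 -> 19 -> 21 -> 29 -> -232
  -29 -> 29 -> 31 -> 39 -> -312
  -48 -> 48 -> 50 -> 58 -> -464
  24 -> 24 -> 26 -> 34 -> -272
  13 -> 13 -> 15 -> 23 -> -184

-440; -232; -312; -464; -272; -184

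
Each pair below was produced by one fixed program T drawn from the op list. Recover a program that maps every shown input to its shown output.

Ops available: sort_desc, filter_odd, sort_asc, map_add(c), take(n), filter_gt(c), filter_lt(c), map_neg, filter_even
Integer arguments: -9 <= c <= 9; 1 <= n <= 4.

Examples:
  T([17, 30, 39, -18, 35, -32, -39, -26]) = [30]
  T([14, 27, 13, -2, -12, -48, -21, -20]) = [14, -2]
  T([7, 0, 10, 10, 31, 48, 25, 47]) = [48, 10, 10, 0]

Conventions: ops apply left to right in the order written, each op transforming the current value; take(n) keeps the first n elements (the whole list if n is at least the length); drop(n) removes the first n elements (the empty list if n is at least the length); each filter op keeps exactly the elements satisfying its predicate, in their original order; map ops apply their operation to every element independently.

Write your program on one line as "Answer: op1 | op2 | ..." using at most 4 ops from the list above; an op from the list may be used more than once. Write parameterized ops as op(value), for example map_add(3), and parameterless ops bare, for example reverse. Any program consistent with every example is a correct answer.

filter_even | sort_asc | filter_gt(-3) | sort_desc

Check, running the answer program on each example:
  [17, 30, 39, -18, 35, -32, -39, -26] -> [30, -18, -32, -26] -> [-32, -26, -18, 30] -> [30] -> [30]
  [14, 27, 13, -2, -12, -48, -21, -20] -> [14, -2, -12, -48, -20] -> [-48, -20, -12, -2, 14] -> [-2, 14] -> [14, -2]
  [7, 0, 10, 10, 31, 48, 25, 47] -> [0, 10, 10, 48] -> [0, 10, 10, 48] -> [0, 10, 10, 48] -> [48, 10, 10, 0]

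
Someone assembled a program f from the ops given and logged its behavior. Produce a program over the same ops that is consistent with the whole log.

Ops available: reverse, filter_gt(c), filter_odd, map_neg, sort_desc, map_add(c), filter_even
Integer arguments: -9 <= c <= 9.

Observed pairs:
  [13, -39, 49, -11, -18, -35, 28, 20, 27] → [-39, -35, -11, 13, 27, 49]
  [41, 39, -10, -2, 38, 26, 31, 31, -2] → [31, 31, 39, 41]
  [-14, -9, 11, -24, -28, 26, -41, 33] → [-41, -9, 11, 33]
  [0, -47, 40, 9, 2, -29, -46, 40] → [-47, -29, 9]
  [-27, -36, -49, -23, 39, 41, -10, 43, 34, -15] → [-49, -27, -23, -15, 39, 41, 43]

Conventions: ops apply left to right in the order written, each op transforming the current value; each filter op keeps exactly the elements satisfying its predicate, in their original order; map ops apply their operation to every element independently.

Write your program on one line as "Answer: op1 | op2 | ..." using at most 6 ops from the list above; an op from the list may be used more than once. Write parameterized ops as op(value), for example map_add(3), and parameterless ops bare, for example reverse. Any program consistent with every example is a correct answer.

sort_desc | reverse | map_neg | filter_odd | map_neg

Check, running the answer program on each example:
  [13, -39, 49, -11, -18, -35, 28, 20, 27] -> [49, 28, 27, 20, 13, -11, -18, -35, -39] -> [-39, -35, -18, -11, 13, 20, 27, 28, 49] -> [39, 35, 18, 11, -13, -20, -27, -28, -49] -> [39, 35, 11, -13, -27, -49] -> [-39, -35, -11, 13, 27, 49]
  [41, 39, -10, -2, 38, 26, 31, 31, -2] -> [41, 39, 38, 31, 31, 26, -2, -2, -10] -> [-10, -2, -2, 26, 31, 31, 38, 39, 41] -> [10, 2, 2, -26, -31, -31, -38, -39, -41] -> [-31, -31, -39, -41] -> [31, 31, 39, 41]
  [-14, -9, 11, -24, -28, 26, -41, 33] -> [33, 26, 11, -9, -14, -24, -28, -41] -> [-41, -28, -24, -14, -9, 11, 26, 33] -> [41, 28, 24, 14, 9, -11, -26, -33] -> [41, 9, -11, -33] -> [-41, -9, 11, 33]
  [0, -47, 40, 9, 2, -29, -46, 40] -> [40, 40, 9, 2, 0, -29, -46, -47] -> [-47, -46, -29, 0, 2, 9, 40, 40] -> [47, 46, 29, 0, -2, -9, -40, -40] -> [47, 29, -9] -> [-47, -29, 9]
  [-27, -36, -49, -23, 39, 41, -10, 43, 34, -15] -> [43, 41, 39, 34, -10, -15, -23, -27, -36, -49] -> [-49, -36, -27, -23, -15, -10, 34, 39, 41, 43] -> [49, 36, 27, 23, 15, 10, -34, -39, -41, -43] -> [49, 27, 23, 15, -39, -41, -43] -> [-49, -27, -23, -15, 39, 41, 43]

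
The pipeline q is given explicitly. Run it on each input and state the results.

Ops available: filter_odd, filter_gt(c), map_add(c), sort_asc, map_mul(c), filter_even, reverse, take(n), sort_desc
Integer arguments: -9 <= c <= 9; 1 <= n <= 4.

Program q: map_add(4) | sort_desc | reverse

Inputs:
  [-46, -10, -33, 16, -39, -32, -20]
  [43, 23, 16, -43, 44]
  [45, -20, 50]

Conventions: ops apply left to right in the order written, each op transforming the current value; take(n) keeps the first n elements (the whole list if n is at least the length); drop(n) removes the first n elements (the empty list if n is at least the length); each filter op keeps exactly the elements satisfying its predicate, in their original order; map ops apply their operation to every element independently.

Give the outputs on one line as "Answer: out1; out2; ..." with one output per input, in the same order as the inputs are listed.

[-42, -35, -29, -28, -16, -6, 20]; [-39, 20, 27, 47, 48]; [-16, 49, 54]

Execution, op by op:
  [-46, -10, -33, 16, -39, -32, -20] -> [-42, -6, -29, 20, -35, -28, -16] -> [20, -6, -16, -28, -29, -35, -42] -> [-42, -35, -29, -28, -16, -6, 20]
  [43, 23, 16, -43, 44] -> [47, 27, 20, -39, 48] -> [48, 47, 27, 20, -39] -> [-39, 20, 27, 47, 48]
  [45, -20, 50] -> [49, -16, 54] -> [54, 49, -16] -> [-16, 49, 54]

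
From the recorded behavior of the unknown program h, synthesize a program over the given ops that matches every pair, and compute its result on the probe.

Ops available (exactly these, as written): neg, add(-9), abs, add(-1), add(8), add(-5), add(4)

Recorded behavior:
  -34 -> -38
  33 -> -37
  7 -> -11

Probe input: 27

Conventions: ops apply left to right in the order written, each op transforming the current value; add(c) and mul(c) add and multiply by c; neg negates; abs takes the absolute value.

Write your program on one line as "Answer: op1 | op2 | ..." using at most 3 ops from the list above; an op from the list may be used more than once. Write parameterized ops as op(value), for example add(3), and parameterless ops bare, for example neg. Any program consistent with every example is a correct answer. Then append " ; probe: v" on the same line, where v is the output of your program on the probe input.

abs | add(4) | neg ; probe: -31

Check, running the answer program on each example:
  -34 -> 34 -> 38 -> -38
  33 -> 33 -> 37 -> -37
  7 -> 7 -> 11 -> -11
  probe: 27 -> 27 -> 31 -> -31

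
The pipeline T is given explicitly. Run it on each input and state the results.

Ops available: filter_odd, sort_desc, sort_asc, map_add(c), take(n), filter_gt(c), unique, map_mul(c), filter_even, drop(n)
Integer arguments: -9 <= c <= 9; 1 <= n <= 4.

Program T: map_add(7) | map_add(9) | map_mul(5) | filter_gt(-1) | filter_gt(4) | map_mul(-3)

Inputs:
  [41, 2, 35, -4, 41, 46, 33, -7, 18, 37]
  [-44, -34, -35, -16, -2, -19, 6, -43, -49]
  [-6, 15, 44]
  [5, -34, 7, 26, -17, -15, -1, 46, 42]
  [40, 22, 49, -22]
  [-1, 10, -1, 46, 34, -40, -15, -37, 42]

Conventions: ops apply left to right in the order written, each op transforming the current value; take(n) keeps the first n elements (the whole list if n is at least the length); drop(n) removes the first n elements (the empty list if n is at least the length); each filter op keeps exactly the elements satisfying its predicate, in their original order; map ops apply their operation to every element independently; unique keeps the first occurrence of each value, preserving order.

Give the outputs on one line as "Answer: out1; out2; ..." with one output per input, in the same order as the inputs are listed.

[-855, -270, -765, -180, -855, -930, -735, -135, -510, -795]; [-210, -330]; [-150, -465, -900]; [-315, -345, -630, -15, -225, -930, -870]; [-840, -570, -975]; [-225, -390, -225, -930, -750, -15, -870]

Execution, op by op:
  [41, 2, 35, -4, 41, 46, 33, -7, 18, 37] -> [48, 9, 42, 3, 48, 53, 40, 0, 25, 44] -> [57, 18, 51, 12, 57, 62, 49, 9, 34, 53] -> [285, 90, 255, 60, 285, 310, 245, 45, 170, 265] -> [285, 90, 255, 60, 285, 310, 245, 45, 170, 265] -> [285, 90, 255, 60, 285, 310, 245, 45, 170, 265] -> [-855, -270, -765, -180, -855, -930, -735, -135, -510, -795]
  [-44, -34, -35, -16, -2, -19, 6, -43, -49] -> [-37, -27, -28, -9, 5, -12, 13, -36, -42] -> [-28, -18, -19, 0, 14, -3, 22, -27, -33] -> [-140, -90, -95, 0, 70, -15, 110, -135, -165] -> [0, 70, 110] -> [70, 110] -> [-210, -330]
  [-6, 15, 44] -> [1, 22, 51] -> [10, 31, 60] -> [50, 155, 300] -> [50, 155, 300] -> [50, 155, 300] -> [-150, -465, -900]
  [5, -34, 7, 26, -17, -15, -1, 46, 42] -> [12, -27, 14, 33, -10, -8, 6, 53, 49] -> [21, -18, 23, 42, -1, 1, 15, 62, 58] -> [105, -90, 115, 210, -5, 5, 75, 310, 290] -> [105, 115, 210, 5, 75, 310, 290] -> [105, 115, 210, 5, 75, 310, 290] -> [-315, -345, -630, -15, -225, -930, -870]
  [40, 22, 49, -22] -> [47, 29, 56, -15] -> [56, 38, 65, -6] -> [280, 190, 325, -30] -> [280, 190, 325] -> [280, 190, 325] -> [-840, -570, -975]
  [-1, 10, -1, 46, 34, -40, -15, -37, 42] -> [6, 17, 6, 53, 41, -33, -8, -30, 49] -> [15, 26, 15, 62, 50, -24, 1, -21, 58] -> [75, 130, 75, 310, 250, -120, 5, -105, 290] -> [75, 130, 75, 310, 250, 5, 290] -> [75, 130, 75, 310, 250, 5, 290] -> [-225, -390, -225, -930, -750, -15, -870]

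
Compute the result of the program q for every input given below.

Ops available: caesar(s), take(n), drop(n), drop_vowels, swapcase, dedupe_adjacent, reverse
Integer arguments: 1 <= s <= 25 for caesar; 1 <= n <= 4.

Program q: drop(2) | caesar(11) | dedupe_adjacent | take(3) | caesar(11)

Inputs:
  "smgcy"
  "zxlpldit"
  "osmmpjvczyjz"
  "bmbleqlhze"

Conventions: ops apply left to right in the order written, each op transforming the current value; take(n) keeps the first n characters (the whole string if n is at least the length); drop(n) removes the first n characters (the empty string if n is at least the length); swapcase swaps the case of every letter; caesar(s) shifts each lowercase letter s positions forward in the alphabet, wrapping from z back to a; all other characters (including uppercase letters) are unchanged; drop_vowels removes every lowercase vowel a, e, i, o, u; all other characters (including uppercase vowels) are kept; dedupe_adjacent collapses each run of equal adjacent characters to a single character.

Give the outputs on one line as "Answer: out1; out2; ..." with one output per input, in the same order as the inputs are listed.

"cyu"; "hlh"; "ilf"; "xha"

Execution, op by op:
  "smgcy" -> "gcy" -> "rnj" -> "rnj" -> "rnj" -> "cyu"
  "zxlpldit" -> "lpldit" -> "wawote" -> "wawote" -> "waw" -> "hlh"
  "osmmpjvczyjz" -> "mmpjvczyjz" -> "xxaugnkjuk" -> "xaugnkjuk" -> "xau" -> "ilf"
  "bmbleqlhze" -> "bleqlhze" -> "mwpbwskp" -> "mwpbwskp" -> "mwp" -> "xha"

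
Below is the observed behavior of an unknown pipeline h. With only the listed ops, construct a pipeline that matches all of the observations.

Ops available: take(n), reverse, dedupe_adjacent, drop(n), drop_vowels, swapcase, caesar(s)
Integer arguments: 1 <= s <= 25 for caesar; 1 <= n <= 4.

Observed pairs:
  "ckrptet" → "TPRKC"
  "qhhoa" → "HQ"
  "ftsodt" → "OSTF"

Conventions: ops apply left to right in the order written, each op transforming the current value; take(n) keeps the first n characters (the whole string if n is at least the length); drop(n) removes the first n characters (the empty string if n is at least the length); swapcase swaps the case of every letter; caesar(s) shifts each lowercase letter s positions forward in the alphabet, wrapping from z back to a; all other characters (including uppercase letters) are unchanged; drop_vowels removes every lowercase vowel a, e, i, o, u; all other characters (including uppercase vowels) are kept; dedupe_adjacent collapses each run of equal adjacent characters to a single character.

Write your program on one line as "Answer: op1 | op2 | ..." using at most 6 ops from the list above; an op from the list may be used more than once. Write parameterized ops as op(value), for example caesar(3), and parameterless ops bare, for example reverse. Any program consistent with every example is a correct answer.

swapcase | reverse | drop(1) | dedupe_adjacent | drop(1)

Check, running the answer program on each example:
  "ckrptet" -> "CKRPTET" -> "TETPRKC" -> "ETPRKC" -> "ETPRKC" -> "TPRKC"
  "qhhoa" -> "QHHOA" -> "AOHHQ" -> "OHHQ" -> "OHQ" -> "HQ"
  "ftsodt" -> "FTSODT" -> "TDOSTF" -> "DOSTF" -> "DOSTF" -> "OSTF"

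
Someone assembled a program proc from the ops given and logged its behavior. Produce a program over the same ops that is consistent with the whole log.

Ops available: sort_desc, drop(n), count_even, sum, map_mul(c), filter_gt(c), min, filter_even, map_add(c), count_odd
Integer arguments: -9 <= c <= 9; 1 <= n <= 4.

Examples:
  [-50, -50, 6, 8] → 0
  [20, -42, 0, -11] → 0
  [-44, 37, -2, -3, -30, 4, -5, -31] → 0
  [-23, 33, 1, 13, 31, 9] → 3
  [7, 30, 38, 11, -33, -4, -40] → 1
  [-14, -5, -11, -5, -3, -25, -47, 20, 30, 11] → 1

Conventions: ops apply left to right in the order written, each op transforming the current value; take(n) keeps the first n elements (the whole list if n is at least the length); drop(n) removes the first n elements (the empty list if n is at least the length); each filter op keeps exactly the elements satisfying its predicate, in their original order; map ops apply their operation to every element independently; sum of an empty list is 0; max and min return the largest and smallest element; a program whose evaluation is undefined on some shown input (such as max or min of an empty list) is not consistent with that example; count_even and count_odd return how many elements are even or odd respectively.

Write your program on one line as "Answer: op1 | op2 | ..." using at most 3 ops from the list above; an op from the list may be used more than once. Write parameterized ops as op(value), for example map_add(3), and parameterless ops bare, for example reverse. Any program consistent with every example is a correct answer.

drop(2) | filter_gt(4) | count_odd

Check, running the answer program on each example:
  [-50, -50, 6, 8] -> [6, 8] -> [6, 8] -> 0
  [20, -42, 0, -11] -> [0, -11] -> [] -> 0
  [-44, 37, -2, -3, -30, 4, -5, -31] -> [-2, -3, -30, 4, -5, -31] -> [] -> 0
  [-23, 33, 1, 13, 31, 9] -> [1, 13, 31, 9] -> [13, 31, 9] -> 3
  [7, 30, 38, 11, -33, -4, -40] -> [38, 11, -33, -4, -40] -> [38, 11] -> 1
  [-14, -5, -11, -5, -3, -25, -47, 20, 30, 11] -> [-11, -5, -3, -25, -47, 20, 30, 11] -> [20, 30, 11] -> 1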